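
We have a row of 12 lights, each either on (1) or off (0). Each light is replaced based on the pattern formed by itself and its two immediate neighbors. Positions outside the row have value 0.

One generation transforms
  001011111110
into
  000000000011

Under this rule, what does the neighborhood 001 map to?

At position 1 the neighborhood is 001; the next row has 0 there.

0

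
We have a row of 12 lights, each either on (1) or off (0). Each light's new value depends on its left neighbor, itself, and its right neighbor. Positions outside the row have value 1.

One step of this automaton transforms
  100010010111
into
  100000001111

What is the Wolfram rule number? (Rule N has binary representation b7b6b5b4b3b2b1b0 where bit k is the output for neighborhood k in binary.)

232

position 10: 111 → 1  (bit 7 = 1)
position 0: 110 → 1  (bit 6 = 1)
position 8: 101 → 1  (bit 5 = 1)
position 1: 100 → 0  (bit 4 = 0)
position 9: 011 → 1  (bit 3 = 1)
position 4: 010 → 0  (bit 2 = 0)
position 3: 001 → 0  (bit 1 = 0)
position 2: 000 → 0  (bit 0 = 0)
bits b7..b0 = 11101000 = 232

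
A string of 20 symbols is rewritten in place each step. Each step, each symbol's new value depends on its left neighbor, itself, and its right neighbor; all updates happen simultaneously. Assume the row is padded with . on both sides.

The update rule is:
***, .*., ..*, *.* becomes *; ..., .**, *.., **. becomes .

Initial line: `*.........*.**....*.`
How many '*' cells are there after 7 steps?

7

*........***.....**.
*.......*.*.....*...
*......****....**...
*.....*.**....*.....
*....***.....**.....
*...*.*.....*.......
*..****....**.......
count of *: 7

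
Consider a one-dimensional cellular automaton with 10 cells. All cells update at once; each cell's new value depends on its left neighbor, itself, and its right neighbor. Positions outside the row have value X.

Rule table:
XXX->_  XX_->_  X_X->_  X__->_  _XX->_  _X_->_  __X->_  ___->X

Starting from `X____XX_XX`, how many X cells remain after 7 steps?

3

__XX______
_____XXXX_
_XXX______
_____XXXX_  (repeats step 2; period 2)
step 7: _XXX______
count of X: 3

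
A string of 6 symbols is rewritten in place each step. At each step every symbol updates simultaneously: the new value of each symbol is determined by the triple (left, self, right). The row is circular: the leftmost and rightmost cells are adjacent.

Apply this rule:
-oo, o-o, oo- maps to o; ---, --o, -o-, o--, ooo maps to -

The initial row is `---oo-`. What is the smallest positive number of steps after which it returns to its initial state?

---oo-

1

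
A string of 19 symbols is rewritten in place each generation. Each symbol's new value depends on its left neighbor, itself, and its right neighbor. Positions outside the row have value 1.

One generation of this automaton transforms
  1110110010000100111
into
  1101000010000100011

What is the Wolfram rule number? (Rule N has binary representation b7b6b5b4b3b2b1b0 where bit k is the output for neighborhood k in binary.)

position 0: 111 → 1  (bit 7 = 1)
position 2: 110 → 0  (bit 6 = 0)
position 3: 101 → 1  (bit 5 = 1)
position 6: 100 → 0  (bit 4 = 0)
position 4: 011 → 0  (bit 3 = 0)
position 8: 010 → 1  (bit 2 = 1)
position 7: 001 → 0  (bit 1 = 0)
position 10: 000 → 0  (bit 0 = 0)
bits b7..b0 = 10100100 = 164

164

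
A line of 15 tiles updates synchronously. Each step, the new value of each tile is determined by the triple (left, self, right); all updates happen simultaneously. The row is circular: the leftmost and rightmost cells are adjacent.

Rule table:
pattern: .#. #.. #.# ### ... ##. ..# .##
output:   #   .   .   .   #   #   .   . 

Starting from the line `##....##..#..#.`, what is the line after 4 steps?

step 1: .#.##..#..#..#.
step 2: .#..#..#..#..#.
step 3: .#..#..#..#..#.  (fixed point — unchanged through step 4)

.#..#..#..#..#.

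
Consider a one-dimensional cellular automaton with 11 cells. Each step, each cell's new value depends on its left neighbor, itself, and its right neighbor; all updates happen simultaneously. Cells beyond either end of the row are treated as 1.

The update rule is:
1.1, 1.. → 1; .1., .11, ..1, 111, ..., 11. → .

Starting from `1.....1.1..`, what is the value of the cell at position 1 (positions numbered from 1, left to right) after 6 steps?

step 1: .1.....1.1.
step 2: 1.1.....1.1
step 3: .1.1.....1.
step 4: 1.1.1.....1
step 5: .1.1.1.....
step 6: 1.1.1.1....
position 1 holds 1

1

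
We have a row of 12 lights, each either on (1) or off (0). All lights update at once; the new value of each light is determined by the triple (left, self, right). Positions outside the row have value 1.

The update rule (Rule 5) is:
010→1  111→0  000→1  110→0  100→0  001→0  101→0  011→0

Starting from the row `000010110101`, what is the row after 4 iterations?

iteration 1: 011010000100
iteration 2: 000010110100
iteration 3: 011010000100  (repeats iteration 1; period 2)
iteration 4: 000010110100

000010110100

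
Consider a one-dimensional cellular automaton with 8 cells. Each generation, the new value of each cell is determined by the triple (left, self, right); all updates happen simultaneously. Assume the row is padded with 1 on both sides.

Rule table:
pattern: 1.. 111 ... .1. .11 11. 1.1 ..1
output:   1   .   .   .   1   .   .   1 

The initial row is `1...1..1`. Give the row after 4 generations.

.1.1..1.

generation 1: .1.1.111
generation 2: .....1..
generation 3: 1...1.11
generation 4: .1.1..1.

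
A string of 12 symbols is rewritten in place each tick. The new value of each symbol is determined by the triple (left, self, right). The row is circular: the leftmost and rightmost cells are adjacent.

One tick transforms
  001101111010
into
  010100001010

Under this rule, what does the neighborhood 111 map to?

At position 6 the neighborhood is 111; the next row has 0 there.

0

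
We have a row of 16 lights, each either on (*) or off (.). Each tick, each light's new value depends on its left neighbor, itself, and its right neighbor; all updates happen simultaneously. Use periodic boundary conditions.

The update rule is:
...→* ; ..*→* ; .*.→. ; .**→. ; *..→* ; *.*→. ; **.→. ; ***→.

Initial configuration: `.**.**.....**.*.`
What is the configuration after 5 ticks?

*.....*****....*
.*****.....****.
*.....*****....*  (repeats tick 1; period 2)
tick 5: *.....*****....*

*.....*****....*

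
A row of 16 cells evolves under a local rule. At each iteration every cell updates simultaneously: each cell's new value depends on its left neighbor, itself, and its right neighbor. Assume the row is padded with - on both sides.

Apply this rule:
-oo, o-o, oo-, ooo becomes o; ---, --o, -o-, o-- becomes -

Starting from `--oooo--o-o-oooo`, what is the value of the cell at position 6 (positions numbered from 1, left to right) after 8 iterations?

iteration 1: --oooo---o-ooooo
iteration 2: --oooo----oooooo
iteration 3: --oooo----oooooo  (fixed point — unchanged through iteration 8)
position 6 holds o

o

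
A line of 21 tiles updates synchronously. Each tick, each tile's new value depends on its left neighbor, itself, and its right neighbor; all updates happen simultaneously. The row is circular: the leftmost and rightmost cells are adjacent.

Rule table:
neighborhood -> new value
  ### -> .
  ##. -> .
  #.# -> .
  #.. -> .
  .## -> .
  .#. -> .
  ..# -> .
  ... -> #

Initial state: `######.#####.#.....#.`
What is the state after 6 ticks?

tick 1: ...............###...
tick 2: ##############.....##
tick 3: ...............###...  (repeats tick 1; period 2)
tick 6: ##############.....##

##############.....##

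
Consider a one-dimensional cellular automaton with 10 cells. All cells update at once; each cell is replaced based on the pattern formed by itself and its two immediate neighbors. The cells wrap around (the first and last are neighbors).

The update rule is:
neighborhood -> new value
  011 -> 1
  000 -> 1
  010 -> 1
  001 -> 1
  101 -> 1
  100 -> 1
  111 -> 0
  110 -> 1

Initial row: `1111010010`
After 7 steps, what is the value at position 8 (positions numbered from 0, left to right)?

1001111111
1111000000
1001111111  (repeats step 1; period 2)
step 7: 1001111111
position 8 holds 1

1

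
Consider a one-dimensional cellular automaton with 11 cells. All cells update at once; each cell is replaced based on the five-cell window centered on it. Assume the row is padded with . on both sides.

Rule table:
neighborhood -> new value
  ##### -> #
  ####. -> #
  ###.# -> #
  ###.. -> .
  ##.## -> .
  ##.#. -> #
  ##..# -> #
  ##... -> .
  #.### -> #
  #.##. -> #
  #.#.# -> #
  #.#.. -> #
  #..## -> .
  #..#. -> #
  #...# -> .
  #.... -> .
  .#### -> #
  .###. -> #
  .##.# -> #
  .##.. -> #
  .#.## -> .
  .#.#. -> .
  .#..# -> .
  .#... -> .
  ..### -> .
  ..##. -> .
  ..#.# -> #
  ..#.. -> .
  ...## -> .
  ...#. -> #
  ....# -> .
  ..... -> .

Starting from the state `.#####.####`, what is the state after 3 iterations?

....##.##..

iteration 1: ..####.###.
iteration 2: ...###.##..
iteration 3: ....##.##..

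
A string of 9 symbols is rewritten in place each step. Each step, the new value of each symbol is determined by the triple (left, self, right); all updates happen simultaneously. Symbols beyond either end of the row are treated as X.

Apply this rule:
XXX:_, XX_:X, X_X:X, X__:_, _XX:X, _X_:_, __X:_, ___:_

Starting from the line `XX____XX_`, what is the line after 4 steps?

X________

_X____XXX
X_____X__
X________
X________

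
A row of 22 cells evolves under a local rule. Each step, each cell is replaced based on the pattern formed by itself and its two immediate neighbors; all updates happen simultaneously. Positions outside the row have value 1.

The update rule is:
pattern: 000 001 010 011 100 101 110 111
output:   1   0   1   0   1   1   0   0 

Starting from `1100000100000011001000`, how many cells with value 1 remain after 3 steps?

13

0011110111111000101110
1000001000000110110001
0111101111110001001100
count of 1: 13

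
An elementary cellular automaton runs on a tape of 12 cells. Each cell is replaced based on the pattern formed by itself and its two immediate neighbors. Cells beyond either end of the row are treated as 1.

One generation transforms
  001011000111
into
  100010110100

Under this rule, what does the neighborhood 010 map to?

At position 2 the neighborhood is 010; the next row has 0 there.

0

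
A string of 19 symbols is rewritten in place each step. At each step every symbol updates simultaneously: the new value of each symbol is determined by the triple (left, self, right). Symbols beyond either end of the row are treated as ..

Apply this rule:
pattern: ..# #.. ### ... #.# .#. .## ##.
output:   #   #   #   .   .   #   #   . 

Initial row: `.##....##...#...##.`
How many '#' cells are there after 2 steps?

##.#..##.#.###.##.#
#..####..#.##..#..#
count of #: 10

10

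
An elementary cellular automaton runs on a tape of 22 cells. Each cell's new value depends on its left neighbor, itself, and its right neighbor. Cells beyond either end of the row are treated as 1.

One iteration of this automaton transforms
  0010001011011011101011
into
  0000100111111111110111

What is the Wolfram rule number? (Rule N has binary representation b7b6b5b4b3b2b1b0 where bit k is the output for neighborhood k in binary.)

233

position 15: 111 → 1  (bit 7 = 1)
position 9: 110 → 1  (bit 6 = 1)
position 7: 101 → 1  (bit 5 = 1)
position 0: 100 → 0  (bit 4 = 0)
position 8: 011 → 1  (bit 3 = 1)
position 2: 010 → 0  (bit 2 = 0)
position 1: 001 → 0  (bit 1 = 0)
position 4: 000 → 1  (bit 0 = 1)
bits b7..b0 = 11101001 = 233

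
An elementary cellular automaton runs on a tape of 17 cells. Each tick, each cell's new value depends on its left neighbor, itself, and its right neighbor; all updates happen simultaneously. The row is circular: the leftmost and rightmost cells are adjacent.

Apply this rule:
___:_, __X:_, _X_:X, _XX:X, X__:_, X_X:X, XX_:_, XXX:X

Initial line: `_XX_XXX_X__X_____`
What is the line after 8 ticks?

_X_________X_____

_X_XXX_XX__X_____
_XXXX_XX___X_____
_XXX_XX____X_____
_XX_XX_____X_____
_X_XX______X_____
_XXX_______X_____
_XX________X_____
_X_________X_____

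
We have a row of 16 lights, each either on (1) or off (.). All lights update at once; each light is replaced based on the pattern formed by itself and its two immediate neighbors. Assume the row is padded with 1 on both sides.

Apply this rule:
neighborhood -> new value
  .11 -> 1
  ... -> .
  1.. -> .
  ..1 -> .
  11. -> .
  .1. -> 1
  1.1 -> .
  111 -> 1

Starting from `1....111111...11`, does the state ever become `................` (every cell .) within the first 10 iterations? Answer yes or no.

no

iteration 1: .....11111....11
iteration 2: .....1111.....11
iteration 3: .....111......11
iteration 4: .....11.......11
iteration 5: .....1........11
iteration 6: .....1........11  (fixed point — unchanged through iteration 10)
iteration 10 is .....1........11, still not uniform .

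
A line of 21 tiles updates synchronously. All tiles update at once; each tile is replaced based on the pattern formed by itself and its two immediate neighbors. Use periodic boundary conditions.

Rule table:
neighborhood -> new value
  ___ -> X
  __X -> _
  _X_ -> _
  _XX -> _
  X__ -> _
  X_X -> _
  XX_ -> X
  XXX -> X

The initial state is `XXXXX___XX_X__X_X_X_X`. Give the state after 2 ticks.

tick 1: XXXXX_X__X___________
tick 2: _XXXX______XXXXXXXXX_

_XXXX______XXXXXXXXX_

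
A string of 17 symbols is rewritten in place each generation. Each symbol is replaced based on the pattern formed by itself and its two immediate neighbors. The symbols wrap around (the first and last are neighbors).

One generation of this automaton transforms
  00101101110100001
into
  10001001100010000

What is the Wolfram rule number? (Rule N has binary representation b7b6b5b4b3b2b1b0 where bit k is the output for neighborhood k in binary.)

152

position 8: 111 → 1  (bit 7 = 1)
position 5: 110 → 0  (bit 6 = 0)
position 3: 101 → 0  (bit 5 = 0)
position 0: 100 → 1  (bit 4 = 1)
position 4: 011 → 1  (bit 3 = 1)
position 2: 010 → 0  (bit 2 = 0)
position 1: 001 → 0  (bit 1 = 0)
position 13: 000 → 0  (bit 0 = 0)
bits b7..b0 = 10011000 = 152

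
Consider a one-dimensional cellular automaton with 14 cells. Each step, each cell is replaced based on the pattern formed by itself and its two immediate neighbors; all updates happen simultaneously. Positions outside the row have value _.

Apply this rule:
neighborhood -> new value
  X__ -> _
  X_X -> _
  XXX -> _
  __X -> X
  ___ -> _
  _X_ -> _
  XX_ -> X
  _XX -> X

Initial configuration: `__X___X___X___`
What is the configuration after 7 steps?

step 1: _X___X___X____
step 2: X___X___X_____
step 3: ___X___X______
step 4: __X___X_______
step 5: _X___X________
step 6: X___X_________
step 7: ___X__________

___X__________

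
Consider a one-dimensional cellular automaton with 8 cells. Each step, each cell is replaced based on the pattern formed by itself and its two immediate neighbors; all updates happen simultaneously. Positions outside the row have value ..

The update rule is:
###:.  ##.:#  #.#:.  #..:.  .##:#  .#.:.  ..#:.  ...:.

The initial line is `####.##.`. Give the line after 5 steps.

.....##.

#..#.##.
.....##.
.....##.  (fixed point — unchanged through step 5)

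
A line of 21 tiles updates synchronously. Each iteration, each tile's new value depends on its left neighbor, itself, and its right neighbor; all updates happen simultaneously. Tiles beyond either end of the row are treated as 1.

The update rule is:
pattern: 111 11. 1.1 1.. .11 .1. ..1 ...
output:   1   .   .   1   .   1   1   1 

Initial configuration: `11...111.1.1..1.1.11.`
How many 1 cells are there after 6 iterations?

iteration 1: 1.111.1..1.1111.1....
iteration 2: ...1..1111..11..11111
iteration 3: 111111.11.11..11.1111
iteration 4: 11111.......11....111
iteration 5: 1111.1111111..1111.11
iteration 6: 111...11111.11.11...1
count of 1: 13

13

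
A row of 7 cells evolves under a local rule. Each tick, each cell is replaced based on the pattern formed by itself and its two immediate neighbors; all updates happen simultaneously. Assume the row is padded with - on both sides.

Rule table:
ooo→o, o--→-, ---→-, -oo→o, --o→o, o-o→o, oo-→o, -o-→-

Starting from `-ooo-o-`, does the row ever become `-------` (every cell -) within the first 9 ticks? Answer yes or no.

no

ooooo--
ooooo--  (fixed point — unchanged through tick 9)
tick 9 is ooooo--, still not uniform -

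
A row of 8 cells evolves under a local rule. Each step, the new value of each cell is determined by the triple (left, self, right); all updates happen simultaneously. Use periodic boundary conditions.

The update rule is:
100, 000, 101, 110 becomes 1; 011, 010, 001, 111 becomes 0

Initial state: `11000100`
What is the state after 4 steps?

01110010
00011001
11001100
01100110

01100110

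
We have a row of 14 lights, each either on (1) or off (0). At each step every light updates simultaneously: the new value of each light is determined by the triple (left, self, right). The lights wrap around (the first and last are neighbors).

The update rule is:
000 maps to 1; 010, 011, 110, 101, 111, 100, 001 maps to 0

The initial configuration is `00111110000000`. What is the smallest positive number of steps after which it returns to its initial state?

step 1: 10000000111111
step 2: 00111110000000

2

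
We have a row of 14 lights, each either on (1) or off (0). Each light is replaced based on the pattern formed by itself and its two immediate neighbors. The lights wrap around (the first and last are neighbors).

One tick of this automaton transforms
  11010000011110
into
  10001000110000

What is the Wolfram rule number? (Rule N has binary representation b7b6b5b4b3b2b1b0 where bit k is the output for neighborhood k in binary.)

26

position 10: 111 → 0  (bit 7 = 0)
position 1: 110 → 0  (bit 6 = 0)
position 2: 101 → 0  (bit 5 = 0)
position 4: 100 → 1  (bit 4 = 1)
position 0: 011 → 1  (bit 3 = 1)
position 3: 010 → 0  (bit 2 = 0)
position 8: 001 → 1  (bit 1 = 1)
position 5: 000 → 0  (bit 0 = 0)
bits b7..b0 = 00011010 = 26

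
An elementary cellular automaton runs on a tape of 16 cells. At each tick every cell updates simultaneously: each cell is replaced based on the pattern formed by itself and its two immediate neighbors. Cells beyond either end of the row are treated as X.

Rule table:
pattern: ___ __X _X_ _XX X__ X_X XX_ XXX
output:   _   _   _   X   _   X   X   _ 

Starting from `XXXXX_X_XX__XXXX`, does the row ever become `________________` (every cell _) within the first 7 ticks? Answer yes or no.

no

____XX_XXX__X___
____XXXX_X______
____X__XX_______
_______XX_______
_______XX_______  (fixed point — unchanged through tick 7)
tick 7 is _______XX_______, still not uniform _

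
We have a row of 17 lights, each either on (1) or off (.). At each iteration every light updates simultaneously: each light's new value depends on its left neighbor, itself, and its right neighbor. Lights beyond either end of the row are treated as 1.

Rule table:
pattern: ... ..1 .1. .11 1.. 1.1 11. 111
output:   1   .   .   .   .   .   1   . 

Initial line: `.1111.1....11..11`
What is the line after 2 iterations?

.11...1..1....11.

iteration 1: ....1...11..1....
iteration 2: .11...1..1....11.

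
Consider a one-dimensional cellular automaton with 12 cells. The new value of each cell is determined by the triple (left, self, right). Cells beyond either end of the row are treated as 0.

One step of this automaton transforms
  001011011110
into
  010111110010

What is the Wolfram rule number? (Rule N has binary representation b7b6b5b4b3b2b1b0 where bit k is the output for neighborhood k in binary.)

position 8: 111 → 0  (bit 7 = 0)
position 5: 110 → 1  (bit 6 = 1)
position 3: 101 → 1  (bit 5 = 1)
position 11: 100 → 0  (bit 4 = 0)
position 4: 011 → 1  (bit 3 = 1)
position 2: 010 → 0  (bit 2 = 0)
position 1: 001 → 1  (bit 1 = 1)
position 0: 000 → 0  (bit 0 = 0)
bits b7..b0 = 01101010 = 106

106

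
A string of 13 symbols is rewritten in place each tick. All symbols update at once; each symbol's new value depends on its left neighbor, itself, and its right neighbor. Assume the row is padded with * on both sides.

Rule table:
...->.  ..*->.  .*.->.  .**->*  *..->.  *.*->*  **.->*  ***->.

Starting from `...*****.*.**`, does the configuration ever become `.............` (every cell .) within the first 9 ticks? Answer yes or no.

tick 1: ...*...**.**.
tick 2: .......******
tick 3: .......*.....
tick 4: .............
all cells are . at tick 4

yes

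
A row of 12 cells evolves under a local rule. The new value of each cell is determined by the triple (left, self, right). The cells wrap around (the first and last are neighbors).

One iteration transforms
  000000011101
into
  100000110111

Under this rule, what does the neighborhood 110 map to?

1

At position 9 the neighborhood is 110; the next row has 1 there.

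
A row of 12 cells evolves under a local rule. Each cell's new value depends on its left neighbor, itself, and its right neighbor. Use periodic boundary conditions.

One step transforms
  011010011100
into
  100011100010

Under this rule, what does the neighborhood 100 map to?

1

At position 5 the neighborhood is 100; the next row has 1 there.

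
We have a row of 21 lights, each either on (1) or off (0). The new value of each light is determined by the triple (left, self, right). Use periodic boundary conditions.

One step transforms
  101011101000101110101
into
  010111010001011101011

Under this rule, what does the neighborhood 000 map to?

At position 10 the neighborhood is 000; the next row has 0 there.

0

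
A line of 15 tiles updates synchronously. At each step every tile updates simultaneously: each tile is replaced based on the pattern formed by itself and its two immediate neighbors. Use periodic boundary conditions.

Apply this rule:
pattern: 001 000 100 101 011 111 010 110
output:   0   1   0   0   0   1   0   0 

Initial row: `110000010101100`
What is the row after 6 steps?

110010011001100

step 1: 000111000000000
step 2: 110010011111111
step 3: 100000001111111
step 4: 001111100111111
step 5: 000111000011110
step 6: 110010011001100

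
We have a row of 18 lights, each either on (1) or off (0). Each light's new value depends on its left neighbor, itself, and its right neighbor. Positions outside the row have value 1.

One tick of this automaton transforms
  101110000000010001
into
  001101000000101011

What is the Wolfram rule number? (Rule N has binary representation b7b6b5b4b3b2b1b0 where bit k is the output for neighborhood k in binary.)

154

position 3: 111 → 1  (bit 7 = 1)
position 0: 110 → 0  (bit 6 = 0)
position 1: 101 → 0  (bit 5 = 0)
position 5: 100 → 1  (bit 4 = 1)
position 2: 011 → 1  (bit 3 = 1)
position 13: 010 → 0  (bit 2 = 0)
position 12: 001 → 1  (bit 1 = 1)
position 6: 000 → 0  (bit 0 = 0)
bits b7..b0 = 10011010 = 154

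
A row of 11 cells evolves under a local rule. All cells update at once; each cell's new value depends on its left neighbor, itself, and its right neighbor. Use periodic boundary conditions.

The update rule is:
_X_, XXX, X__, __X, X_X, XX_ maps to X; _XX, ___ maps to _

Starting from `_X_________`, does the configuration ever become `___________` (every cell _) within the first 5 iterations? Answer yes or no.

XXX________
_XXX______X
X_XXX____XX
XX_XXX__X_X
XXX_XXXXXX_
iteration 5 is XXX_XXXXXX_, still not uniform _

no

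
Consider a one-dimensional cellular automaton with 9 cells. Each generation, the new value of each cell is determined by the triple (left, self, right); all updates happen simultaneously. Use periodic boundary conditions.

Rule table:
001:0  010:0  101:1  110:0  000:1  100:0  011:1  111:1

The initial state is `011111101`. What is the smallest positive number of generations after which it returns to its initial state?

generation 1: 111111010
generation 2: 111110101
generation 3: 111101011
generation 4: 111010111
generation 5: 110101111
generation 6: 101011111
generation 7: 010111111
generation 8: 101111110
generation 9: 011111101

9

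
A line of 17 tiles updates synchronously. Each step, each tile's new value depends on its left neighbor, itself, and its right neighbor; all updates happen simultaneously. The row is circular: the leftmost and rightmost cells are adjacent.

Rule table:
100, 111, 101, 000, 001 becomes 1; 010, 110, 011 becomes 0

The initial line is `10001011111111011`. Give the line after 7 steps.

01010101011010101

01110101111110101
10101010111101010
01010101011010101
10101010100101010
01010101011010101  (repeats step 3; period 2)
step 7: 01010101011010101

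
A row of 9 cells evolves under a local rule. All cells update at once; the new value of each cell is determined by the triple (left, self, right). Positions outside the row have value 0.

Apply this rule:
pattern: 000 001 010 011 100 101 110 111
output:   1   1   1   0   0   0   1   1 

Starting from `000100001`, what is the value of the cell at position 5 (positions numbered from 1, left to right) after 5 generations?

0

111101111
011100111
101101011
100101001
101101011
position 5 holds 0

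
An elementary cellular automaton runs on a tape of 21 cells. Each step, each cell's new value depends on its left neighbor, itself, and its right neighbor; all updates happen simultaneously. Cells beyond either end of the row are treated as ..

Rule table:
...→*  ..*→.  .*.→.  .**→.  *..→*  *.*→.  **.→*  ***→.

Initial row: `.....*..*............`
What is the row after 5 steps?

****..*..************
...**..*............*
**..**..***********..
.**..**...........***
..**..***********...*

..**..***********...*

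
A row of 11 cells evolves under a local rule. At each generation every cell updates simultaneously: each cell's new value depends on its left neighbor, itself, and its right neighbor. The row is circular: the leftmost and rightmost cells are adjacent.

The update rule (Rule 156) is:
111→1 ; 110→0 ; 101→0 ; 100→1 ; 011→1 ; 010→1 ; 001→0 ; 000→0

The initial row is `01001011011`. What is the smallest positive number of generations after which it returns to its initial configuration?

2

01101010010
01001011011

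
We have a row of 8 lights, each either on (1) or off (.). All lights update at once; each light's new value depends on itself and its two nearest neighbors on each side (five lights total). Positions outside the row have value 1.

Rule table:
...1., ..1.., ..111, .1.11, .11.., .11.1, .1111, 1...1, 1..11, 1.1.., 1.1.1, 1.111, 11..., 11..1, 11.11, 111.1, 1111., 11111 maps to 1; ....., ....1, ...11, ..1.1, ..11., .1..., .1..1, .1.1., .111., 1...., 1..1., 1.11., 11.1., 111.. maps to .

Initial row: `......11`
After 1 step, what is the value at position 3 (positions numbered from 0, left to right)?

.

step 1: 1.....11
position 3 holds .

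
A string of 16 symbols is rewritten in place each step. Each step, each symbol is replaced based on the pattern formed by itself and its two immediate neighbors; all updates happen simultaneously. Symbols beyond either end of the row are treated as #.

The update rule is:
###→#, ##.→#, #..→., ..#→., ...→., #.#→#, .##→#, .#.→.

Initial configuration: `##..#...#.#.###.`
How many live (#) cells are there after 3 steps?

8

##.......#.#####
##........######
##........######
count of #: 8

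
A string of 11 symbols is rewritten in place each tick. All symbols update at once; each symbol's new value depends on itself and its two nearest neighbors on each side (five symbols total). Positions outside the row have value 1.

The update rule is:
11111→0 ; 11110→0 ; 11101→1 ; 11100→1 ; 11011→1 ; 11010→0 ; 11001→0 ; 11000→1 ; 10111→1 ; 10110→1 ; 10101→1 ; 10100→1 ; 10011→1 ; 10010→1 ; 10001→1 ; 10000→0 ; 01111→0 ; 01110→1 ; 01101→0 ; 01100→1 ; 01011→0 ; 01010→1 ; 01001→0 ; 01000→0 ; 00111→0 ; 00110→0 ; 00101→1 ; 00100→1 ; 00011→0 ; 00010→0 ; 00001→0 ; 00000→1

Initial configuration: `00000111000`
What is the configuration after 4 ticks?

10100011110
10101000011
10111000000
11111101100

11111101100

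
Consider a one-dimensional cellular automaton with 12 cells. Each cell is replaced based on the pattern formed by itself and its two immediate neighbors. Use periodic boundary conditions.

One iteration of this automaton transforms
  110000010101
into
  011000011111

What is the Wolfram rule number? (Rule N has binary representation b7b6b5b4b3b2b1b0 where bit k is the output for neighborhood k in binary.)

124

position 0: 111 → 0  (bit 7 = 0)
position 1: 110 → 1  (bit 6 = 1)
position 8: 101 → 1  (bit 5 = 1)
position 2: 100 → 1  (bit 4 = 1)
position 11: 011 → 1  (bit 3 = 1)
position 7: 010 → 1  (bit 2 = 1)
position 6: 001 → 0  (bit 1 = 0)
position 3: 000 → 0  (bit 0 = 0)
bits b7..b0 = 01111100 = 124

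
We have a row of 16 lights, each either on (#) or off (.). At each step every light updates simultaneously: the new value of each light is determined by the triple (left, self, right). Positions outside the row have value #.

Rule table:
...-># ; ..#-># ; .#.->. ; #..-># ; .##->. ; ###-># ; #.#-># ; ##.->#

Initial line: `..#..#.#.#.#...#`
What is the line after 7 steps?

########.##.#.#.

##.##.#.#.#.###.
###.##.#.#.#.###
####.##.#.#.#.##
#####.##.#.#.#.#
######.##.#.#.#.
#######.##.#.#.#
########.##.#.#.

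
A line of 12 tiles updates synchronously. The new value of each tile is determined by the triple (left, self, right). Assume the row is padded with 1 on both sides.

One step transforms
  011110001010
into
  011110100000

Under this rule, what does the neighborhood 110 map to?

1

At position 4 the neighborhood is 110; the next row has 1 there.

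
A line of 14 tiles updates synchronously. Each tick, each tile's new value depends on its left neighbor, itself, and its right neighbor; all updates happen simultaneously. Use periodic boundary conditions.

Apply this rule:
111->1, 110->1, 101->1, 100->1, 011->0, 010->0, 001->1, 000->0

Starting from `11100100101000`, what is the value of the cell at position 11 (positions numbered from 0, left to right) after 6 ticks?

01111011010101
10111101101010
01011110110101
10101111011010
01010111101101
10101011110110
position 11 holds 1

1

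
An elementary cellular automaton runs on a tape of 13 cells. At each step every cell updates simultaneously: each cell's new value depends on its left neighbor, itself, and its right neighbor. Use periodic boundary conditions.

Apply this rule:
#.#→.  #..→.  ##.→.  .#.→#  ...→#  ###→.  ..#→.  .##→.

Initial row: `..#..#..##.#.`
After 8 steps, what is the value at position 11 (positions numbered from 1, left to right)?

step 1: #.#..#.....#.
step 2: #.#..#.###.#.
step 3: #.#..#.....#.  (repeats step 1; period 2)
step 8: #.#..#.###.#.
position 11 holds .

.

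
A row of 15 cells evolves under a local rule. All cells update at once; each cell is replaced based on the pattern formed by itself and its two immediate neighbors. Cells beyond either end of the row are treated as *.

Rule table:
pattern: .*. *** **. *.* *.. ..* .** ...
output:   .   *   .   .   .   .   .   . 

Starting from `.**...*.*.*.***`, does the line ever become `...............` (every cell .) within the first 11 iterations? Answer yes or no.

iteration 1: .............**
iteration 2: ..............*
iteration 3: ...............
all cells are . at iteration 3

yes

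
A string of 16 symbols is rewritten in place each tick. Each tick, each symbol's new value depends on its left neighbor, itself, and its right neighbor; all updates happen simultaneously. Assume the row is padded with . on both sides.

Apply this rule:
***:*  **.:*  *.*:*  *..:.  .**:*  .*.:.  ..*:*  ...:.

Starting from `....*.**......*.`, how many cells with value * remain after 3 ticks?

7

tick 1: ...*.***.....*..
tick 2: ..*.****....*...
tick 3: .*.*****...*....
count of *: 7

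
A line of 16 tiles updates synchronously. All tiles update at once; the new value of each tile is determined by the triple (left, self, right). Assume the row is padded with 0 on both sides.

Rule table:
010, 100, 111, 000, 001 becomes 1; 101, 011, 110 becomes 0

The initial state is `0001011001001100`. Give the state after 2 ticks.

1111000111110011
0110111011101100

0110111011101100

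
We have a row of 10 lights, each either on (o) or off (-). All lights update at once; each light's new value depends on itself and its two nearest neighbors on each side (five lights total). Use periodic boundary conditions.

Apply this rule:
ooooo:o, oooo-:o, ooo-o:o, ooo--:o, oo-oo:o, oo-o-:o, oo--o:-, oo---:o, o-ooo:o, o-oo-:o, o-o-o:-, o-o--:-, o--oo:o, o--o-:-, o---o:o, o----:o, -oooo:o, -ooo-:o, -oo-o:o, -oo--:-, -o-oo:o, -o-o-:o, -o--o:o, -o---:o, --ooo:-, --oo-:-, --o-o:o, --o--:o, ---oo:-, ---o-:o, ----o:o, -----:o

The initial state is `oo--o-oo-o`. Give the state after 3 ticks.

oo--oooooo
oo-o-ooooo
ooo-oooooo

ooo-oooooo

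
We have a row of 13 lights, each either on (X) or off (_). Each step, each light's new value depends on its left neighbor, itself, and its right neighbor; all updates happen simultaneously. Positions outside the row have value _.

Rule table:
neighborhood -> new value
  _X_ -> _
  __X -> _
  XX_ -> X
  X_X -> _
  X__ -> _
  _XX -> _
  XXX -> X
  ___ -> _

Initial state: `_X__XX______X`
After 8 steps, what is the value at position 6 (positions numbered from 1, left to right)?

_

_____X_______
_____________
_____________  (fixed point — unchanged through step 8)
position 6 holds _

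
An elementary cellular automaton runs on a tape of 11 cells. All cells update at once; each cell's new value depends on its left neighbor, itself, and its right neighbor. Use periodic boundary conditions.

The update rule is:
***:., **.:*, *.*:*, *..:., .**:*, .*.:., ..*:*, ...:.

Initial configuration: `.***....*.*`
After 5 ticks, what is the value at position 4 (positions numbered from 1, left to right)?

*

**.*...*.*.
***...*.*.*
..*..*.*.**
.*..*.*.***
*..*.*.**.*
position 4 holds *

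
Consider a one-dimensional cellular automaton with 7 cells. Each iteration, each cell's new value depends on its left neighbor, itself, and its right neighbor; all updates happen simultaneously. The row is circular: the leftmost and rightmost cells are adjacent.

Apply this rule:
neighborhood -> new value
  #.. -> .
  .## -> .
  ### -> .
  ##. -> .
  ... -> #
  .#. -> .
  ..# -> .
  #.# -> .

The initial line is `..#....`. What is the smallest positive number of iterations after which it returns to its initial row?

iteration 1: #...###
iteration 2: ..#....

2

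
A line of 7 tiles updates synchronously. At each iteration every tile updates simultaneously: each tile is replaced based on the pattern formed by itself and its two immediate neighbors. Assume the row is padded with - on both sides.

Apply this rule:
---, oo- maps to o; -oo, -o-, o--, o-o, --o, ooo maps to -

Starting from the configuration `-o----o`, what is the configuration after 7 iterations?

----o-o

---oo--
oo--o-o
-o-----
---oooo
oo----o
-o-oo--
----o-o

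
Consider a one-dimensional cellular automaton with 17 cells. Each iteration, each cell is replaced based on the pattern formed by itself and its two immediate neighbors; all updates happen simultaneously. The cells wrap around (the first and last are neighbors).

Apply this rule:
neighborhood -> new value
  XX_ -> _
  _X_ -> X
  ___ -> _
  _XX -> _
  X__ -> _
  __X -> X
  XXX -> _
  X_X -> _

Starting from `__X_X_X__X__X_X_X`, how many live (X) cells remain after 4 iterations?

_XX_X_X_XX_XX_X_X
____X_X_______X_X
___XX_X______XX_X
__X___X_____X___X
count of X: 4

4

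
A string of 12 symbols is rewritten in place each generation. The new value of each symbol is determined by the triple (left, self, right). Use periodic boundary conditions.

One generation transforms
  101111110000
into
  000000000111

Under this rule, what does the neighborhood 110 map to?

0

At position 7 the neighborhood is 110; the next row has 0 there.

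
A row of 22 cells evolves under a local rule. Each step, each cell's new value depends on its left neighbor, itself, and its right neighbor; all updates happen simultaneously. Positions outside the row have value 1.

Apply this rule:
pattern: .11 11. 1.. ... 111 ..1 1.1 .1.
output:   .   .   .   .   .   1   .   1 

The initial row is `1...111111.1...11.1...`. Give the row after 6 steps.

.1....11.....11..11..1

...1.......1..1...1..1
..11......11.11..11.1.
.1.......1......1...1.
.1......11.....11..11.
.1.....1......1...1...
.1....11.....11..11..1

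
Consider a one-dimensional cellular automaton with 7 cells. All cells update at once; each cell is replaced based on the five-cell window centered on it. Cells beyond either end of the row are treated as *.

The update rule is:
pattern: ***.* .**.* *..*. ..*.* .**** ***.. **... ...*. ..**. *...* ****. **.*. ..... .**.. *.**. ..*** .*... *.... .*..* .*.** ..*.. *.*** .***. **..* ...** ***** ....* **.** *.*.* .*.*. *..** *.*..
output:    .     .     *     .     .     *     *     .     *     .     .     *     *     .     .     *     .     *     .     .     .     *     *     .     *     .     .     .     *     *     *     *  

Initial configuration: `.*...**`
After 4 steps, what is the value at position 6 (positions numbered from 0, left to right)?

*

**..**.
.*.**..
**....*
.***.**
position 6 holds *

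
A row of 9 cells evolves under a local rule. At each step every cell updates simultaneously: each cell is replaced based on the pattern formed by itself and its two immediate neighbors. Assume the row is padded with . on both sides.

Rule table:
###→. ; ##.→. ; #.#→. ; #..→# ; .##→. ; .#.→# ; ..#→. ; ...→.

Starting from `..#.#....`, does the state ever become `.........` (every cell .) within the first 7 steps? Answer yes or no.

no

step 1: ..#.##...
step 2: ..#...#..
step 3: ..##..##.
step 4: ....#...#
step 5: ....##..#
step 6: ......#.#
step 7: ......#.#
step 7 is ......#.#, still not uniform .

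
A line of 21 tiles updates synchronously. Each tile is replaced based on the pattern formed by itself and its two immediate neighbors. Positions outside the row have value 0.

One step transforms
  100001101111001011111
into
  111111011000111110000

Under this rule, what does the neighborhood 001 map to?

At position 4 the neighborhood is 001; the next row has 1 there.

1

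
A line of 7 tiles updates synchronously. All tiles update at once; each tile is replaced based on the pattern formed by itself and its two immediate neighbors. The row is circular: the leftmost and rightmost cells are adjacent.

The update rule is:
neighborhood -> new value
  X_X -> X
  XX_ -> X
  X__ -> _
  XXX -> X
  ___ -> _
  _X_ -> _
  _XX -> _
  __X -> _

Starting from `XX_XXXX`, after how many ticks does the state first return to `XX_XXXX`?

XXX_XXX
XXXX_XX
XXXXX_X
XXXXXX_
_XXXXXX
X_XXXXX
XX_XXXX

7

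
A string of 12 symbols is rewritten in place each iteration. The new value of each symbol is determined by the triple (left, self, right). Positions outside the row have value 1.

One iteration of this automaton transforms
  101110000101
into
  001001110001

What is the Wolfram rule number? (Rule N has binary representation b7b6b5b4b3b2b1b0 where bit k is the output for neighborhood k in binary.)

position 3: 111 → 0  (bit 7 = 0)
position 0: 110 → 0  (bit 6 = 0)
position 1: 101 → 0  (bit 5 = 0)
position 5: 100 → 1  (bit 4 = 1)
position 2: 011 → 1  (bit 3 = 1)
position 9: 010 → 0  (bit 2 = 0)
position 8: 001 → 0  (bit 1 = 0)
position 6: 000 → 1  (bit 0 = 1)
bits b7..b0 = 00011001 = 25

25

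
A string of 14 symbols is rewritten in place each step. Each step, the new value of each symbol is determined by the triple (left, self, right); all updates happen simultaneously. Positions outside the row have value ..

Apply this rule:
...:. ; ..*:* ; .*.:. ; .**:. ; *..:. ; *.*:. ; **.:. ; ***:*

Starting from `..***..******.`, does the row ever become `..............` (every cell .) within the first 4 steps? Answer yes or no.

step 1: .*.*..*.****..
step 2: *....*...**...
step 3: ....*...*.....
step 4: ...*...*......
step 4 is ...*...*......, still not uniform .

no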